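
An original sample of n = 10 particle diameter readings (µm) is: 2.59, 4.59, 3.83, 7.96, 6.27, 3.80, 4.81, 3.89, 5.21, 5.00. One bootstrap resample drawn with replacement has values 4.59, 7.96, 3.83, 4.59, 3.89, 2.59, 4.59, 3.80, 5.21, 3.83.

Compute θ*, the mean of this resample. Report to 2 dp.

θ* = 4.49

Mean = (4.59 + 7.96 + 3.83 + 4.59 + 3.89 + 2.59 + 4.59 + 3.80 + 5.21 + 3.83) / 10 = 44.880 / 10 = 4.49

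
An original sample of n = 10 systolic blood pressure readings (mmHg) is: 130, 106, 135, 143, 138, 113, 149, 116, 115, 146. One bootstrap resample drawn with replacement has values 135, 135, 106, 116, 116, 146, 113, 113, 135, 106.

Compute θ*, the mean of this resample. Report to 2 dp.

Mean = (135 + 135 + 106 + 116 + 116 + 146 + 113 + 113 + 135 + 106) / 10 = 1221.0 / 10 = 122.10

θ* = 122.10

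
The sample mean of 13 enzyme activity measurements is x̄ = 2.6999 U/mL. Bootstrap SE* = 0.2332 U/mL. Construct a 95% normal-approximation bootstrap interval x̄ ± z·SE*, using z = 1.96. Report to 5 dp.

Margin = 1.96 × 0.2332 = 0.457072
Interval: 2.6999 ± 0.457072

(2.24283, 3.15697)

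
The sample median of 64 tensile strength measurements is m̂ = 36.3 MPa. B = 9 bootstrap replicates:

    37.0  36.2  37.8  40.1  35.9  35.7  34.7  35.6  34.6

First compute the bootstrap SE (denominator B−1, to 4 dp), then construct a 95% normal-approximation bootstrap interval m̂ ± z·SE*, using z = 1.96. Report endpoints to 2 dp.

Mean of replicates = 36.4000; sum of squared deviations = 23.5600; SE* = √(23.5600/8) = 1.7161
Margin = 1.96 × 1.7161 = 3.364
Interval: 36.3 ± 3.364

(32.94, 39.66)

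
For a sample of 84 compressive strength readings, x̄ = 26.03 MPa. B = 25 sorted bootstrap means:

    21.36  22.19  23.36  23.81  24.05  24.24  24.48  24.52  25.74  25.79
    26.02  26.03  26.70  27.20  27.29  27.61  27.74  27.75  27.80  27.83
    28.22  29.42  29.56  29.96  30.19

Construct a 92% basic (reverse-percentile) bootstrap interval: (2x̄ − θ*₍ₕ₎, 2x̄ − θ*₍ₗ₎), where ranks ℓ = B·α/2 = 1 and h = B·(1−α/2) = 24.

(22.10, 30.70)

Percentile endpoints at ranks 1 and 24: θ*₍1₎ = 21.36, θ*₍24₎ = 29.96.
Basic interval reflects these around x̄:
  lower = 2 × 26.03 − 29.96 = 22.10
  upper = 2 × 26.03 − 21.36 = 30.70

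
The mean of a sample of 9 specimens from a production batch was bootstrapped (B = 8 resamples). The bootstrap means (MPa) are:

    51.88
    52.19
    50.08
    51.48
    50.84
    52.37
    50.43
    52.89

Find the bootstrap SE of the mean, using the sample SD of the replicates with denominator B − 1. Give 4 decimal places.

Bootstrap SE is the standard deviation of the 8 replicate means.
Mean of replicates: (51.88 + 52.19 + 50.08 + 51.48 + 50.84 + 52.37 + 50.43 + 52.89) / 8 = 412.16000 / 8 = 51.52000
Sum of squared deviations: (+0.36000)² + (+0.67000)² + (−1.44000)² + (−0.04000)² + (−0.68000)² + (+0.85000)² + (−1.09000)² + (+1.37000)² = 6.90360
Variance = 6.90360 / 7 = 0.98623
SE* = √0.98623

SE* = 0.9931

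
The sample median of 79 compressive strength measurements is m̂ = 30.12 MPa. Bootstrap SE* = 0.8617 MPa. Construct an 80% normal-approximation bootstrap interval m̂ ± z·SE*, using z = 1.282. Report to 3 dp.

(29.015, 31.225)

Margin = 1.282 × 0.8617 = 1.1047
Interval: 30.12 ± 1.1047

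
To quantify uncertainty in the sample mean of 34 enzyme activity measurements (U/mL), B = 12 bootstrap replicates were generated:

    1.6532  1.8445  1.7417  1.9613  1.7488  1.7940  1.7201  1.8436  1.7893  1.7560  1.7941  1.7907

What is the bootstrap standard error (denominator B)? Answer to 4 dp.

SE* = 0.0729

Bootstrap SE is the standard deviation of the 12 replicate means.
Mean of replicates: (1.6532 + 1.8445 + 1.7417 + 1.9613 + 1.7488 + 1.7940 + 1.7201 + 1.8436 + 1.7893 + 1.7560 + 1.7941 + 1.7907) / 12 = 21.43730 / 12 = 1.78644
Sum of squared deviations: (−0.13324)² + (+0.05806)² + (−0.04474)² + (+0.17486)² + (−0.03764)² + (+0.00756)² + (−0.06634)² + (+0.05716)² + (+0.00286)² + (−0.03044)² + (+0.00766)² + (+0.00426)² = 0.06386
Variance = 0.06386 / 12 = 0.00532
SE* = √0.00532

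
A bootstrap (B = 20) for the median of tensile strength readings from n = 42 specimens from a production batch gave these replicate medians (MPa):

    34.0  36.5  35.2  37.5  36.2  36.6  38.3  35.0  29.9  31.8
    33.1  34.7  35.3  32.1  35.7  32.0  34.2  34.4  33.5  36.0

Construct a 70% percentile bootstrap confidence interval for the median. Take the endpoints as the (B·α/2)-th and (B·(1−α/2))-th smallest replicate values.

Sorted replicates: 29.9, 31.8, 32.0, 32.1, 33.1, 33.5, 34.0, 34.2, 34.4, 34.7, 35.0, 35.2, 35.3, 35.7, 36.0, 36.2, 36.5, 36.6, 37.5, 38.3
α = 0.30; lower rank = 20 × 0.150 = 3; upper rank = 20 × 0.850 = 17.
The 3rd smallest replicate is 32.0; the 17th is 36.5.

(32.0, 36.5)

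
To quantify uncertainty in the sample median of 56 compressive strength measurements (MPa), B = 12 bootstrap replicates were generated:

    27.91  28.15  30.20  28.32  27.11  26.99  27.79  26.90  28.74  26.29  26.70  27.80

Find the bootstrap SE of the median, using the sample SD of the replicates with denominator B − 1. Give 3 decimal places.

Bootstrap SE is the standard deviation of the 12 replicate medians.
Mean of replicates: (27.91 + 28.15 + 30.20 + 28.32 + 27.11 + 26.99 + 27.79 + 26.90 + 28.74 + 26.29 + 26.70 + 27.80) / 12 = 332.9000 / 12 = 27.7417
Sum of squared deviations: (+0.1683)² + (+0.4083)² + (+2.4583)² + (+0.5783)² + (−0.6317)² + (−0.7517)² + (+0.0483)² + (−0.8417)² + (+0.9983)² + (−1.4517)² + (−1.0417)² + (+0.0583)² = 12.4402
Variance = 12.4402 / 11 = 1.1309
SE* = √1.1309

SE* = 1.063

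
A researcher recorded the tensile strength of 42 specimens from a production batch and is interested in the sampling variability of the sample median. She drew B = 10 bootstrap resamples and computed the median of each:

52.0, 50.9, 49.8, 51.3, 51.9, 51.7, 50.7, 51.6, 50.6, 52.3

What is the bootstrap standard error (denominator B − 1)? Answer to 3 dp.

SE* = 0.771

Bootstrap SE is the standard deviation of the 10 replicate medians.
Mean of replicates: (52.0 + 50.9 + 49.8 + 51.3 + 51.9 + 51.7 + 50.7 + 51.6 + 50.6 + 52.3) / 10 = 512.8000 / 10 = 51.2800
Sum of squared deviations: (+0.7200)² + (−0.3800)² + (−1.4800)² + (+0.0200)² + (+0.6200)² + (+0.4200)² + (−0.5800)² + (+0.3200)² + (−0.6800)² + (+1.0200)² = 5.3560
Variance = 5.3560 / 9 = 0.5951
SE* = √0.5951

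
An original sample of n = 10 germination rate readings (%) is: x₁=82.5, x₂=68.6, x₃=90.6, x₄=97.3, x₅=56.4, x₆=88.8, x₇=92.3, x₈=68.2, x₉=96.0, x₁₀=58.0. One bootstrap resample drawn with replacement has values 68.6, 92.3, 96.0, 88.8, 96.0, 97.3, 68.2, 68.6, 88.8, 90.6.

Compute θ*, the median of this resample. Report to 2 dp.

θ* = 89.70

Sorted: 68.2, 68.6, 68.6, 88.8, 88.8, 90.6, 92.3, 96.0, 96.0, 97.3
Median = average of the two middle values = 89.70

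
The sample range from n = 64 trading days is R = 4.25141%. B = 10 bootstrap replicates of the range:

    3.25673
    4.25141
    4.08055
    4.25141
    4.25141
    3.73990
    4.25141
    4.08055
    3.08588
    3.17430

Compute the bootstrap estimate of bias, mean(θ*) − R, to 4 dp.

bias = −0.4091

mean(θ*) = (3.25673 + 4.25141 + 4.08055 + 4.25141 + 4.25141 + 3.73990 + 4.25141 + 4.08055 + 3.08588 + 3.17430) / 10 = 3.84235
bias = 3.84235 − 4.25141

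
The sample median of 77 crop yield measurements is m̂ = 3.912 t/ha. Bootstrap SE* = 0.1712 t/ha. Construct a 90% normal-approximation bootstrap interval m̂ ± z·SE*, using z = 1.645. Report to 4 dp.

Margin = 1.645 × 0.1712 = 0.28162
Interval: 3.912 ± 0.28162

(3.6304, 4.1936)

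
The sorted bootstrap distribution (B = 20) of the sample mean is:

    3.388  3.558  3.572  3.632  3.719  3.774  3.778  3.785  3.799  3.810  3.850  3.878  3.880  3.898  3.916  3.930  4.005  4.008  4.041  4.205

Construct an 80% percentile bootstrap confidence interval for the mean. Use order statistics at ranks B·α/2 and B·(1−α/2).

(3.558, 4.008)

α = 0.20; lower rank = 20 × 0.100 = 2; upper rank = 20 × 0.900 = 18.
The 2nd smallest replicate is 3.558; the 18th is 4.008.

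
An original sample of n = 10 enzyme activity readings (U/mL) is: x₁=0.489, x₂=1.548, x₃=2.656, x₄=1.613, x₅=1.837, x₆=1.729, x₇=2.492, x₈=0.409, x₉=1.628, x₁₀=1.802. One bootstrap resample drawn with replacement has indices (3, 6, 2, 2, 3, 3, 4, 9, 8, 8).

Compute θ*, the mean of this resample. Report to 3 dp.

θ* = 1.685

Resample values: 2.656, 1.729, 1.548, 1.548, 2.656, 2.656, 1.613, 1.628, 0.409, 0.409.
Mean = (2.656 + 1.729 + 1.548 + 1.548 + 2.656 + 2.656 + 1.613 + 1.628 + 0.409 + 0.409) / 10 = 16.8520 / 10 = 1.685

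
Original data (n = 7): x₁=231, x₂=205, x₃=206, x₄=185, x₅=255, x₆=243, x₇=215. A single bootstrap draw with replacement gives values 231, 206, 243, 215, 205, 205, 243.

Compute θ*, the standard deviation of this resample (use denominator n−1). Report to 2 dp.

θ* = 17.52

Mean = 221.1429; sum of squared deviations = 1840.8571
s² = 1840.8571 / 6 = 306.8095
s = √306.8095 = 17.52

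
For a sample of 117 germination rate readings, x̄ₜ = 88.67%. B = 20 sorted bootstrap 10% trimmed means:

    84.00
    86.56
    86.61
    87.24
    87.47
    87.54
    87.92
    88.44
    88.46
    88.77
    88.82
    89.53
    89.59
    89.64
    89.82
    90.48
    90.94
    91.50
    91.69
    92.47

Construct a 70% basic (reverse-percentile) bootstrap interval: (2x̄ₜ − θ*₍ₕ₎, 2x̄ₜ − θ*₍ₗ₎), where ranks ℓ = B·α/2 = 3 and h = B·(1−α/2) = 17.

Percentile endpoints at ranks 3 and 17: θ*₍3₎ = 86.61, θ*₍17₎ = 90.94.
Basic interval reflects these around x̄ₜ:
  lower = 2 × 88.67 − 90.94 = 86.40
  upper = 2 × 88.67 − 86.61 = 90.73

(86.40, 90.73)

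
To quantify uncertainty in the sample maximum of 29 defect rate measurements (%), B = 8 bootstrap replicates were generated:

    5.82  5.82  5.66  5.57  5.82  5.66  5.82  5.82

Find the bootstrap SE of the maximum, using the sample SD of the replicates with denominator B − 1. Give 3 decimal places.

SE* = 0.102

Bootstrap SE is the standard deviation of the 8 replicate maximums.
Mean of replicates: (5.82 + 5.82 + 5.66 + 5.57 + 5.82 + 5.66 + 5.82 + 5.82) / 8 = 45.9900 / 8 = 5.7488
Sum of squared deviations: (+0.0713)² + (+0.0713)² + (−0.0888)² + (−0.1787)² + (+0.0713)² + (−0.0888)² + (+0.0713)² + (+0.0713)² = 0.0731
Variance = 0.0731 / 7 = 0.0104
SE* = √0.0104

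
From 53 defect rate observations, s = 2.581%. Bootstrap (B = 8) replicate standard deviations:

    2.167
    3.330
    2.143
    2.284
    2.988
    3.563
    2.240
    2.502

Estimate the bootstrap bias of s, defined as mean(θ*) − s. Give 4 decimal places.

mean(θ*) = (2.167 + 3.330 + 2.143 + 2.284 + 2.988 + 3.563 + 2.240 + 2.502) / 8 = 2.65212
bias = 2.65212 − 2.581

bias = +0.0711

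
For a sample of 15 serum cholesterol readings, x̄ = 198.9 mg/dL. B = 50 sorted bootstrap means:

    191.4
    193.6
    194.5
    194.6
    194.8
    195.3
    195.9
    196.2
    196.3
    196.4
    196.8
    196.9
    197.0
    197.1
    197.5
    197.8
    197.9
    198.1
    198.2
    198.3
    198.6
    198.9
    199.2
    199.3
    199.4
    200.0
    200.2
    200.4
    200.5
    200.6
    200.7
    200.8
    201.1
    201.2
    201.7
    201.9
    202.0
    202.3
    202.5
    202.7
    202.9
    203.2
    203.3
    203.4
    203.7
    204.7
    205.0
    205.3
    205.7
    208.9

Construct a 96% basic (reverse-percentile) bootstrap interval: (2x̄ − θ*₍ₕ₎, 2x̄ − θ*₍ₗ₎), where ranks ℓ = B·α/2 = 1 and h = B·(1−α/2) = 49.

Percentile endpoints at ranks 1 and 49: θ*₍1₎ = 191.4, θ*₍49₎ = 205.7.
Basic interval reflects these around x̄:
  lower = 2 × 198.9 − 205.7 = 192.1
  upper = 2 × 198.9 − 191.4 = 206.4

(192.1, 206.4)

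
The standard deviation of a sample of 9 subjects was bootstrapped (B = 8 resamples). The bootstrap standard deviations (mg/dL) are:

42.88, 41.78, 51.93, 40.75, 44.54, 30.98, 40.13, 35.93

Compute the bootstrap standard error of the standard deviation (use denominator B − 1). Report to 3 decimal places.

Bootstrap SE is the standard deviation of the 8 replicate standard deviations.
Mean of replicates: (42.88 + 41.78 + 51.93 + 40.75 + 44.54 + 30.98 + 40.13 + 35.93) / 8 = 328.9200 / 8 = 41.1150
Sum of squared deviations: (+1.7650)² + (+0.6650)² + (+10.8150)² + (−0.3650)² + (+3.4250)² + (−10.1350)² + (−0.9850)² + (−5.1850)² = 262.9582
Variance = 262.9582 / 7 = 37.5655
SE* = √37.5655

SE* = 6.129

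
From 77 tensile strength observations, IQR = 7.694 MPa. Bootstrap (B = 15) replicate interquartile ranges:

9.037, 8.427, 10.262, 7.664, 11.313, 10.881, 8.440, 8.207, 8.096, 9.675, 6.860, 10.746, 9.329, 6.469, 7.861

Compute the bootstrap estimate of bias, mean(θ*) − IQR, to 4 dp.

mean(θ*) = (9.037 + 8.427 + 10.262 + 7.664 + 11.313 + 10.881 + 8.440 + 8.207 + 8.096 + 9.675 + 6.860 + 10.746 + 9.329 + 6.469 + 7.861) / 15 = 8.88447
bias = 8.88447 − 7.694

bias = +1.1905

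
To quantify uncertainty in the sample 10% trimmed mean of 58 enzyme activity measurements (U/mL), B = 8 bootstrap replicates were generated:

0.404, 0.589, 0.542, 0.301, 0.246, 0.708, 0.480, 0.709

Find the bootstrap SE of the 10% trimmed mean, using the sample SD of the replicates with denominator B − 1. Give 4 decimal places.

Bootstrap SE is the standard deviation of the 8 replicate 10% trimmed means.
Mean of replicates: (0.404 + 0.589 + 0.542 + 0.301 + 0.246 + 0.708 + 0.480 + 0.709) / 8 = 3.97900 / 8 = 0.49738
Sum of squared deviations: (−0.09337)² + (+0.09162)² + (+0.04463)² + (−0.19638)² + (−0.25138)² + (+0.21062)² + (−0.01738)² + (+0.21162)² = 0.21031
Variance = 0.21031 / 7 = 0.03004
SE* = √0.03004

SE* = 0.1733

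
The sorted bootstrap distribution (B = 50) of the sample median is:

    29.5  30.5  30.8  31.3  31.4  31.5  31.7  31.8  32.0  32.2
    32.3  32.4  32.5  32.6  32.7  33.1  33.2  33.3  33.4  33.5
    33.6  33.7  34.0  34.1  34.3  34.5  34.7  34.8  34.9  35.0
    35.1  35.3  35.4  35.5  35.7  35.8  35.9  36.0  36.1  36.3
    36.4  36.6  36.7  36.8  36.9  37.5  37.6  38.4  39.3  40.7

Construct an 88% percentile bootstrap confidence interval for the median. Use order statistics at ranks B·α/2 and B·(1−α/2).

α = 0.12; lower rank = 50 × 0.060 = 3; upper rank = 50 × 0.940 = 47.
The 3rd smallest replicate is 30.8; the 47th is 37.6.

(30.8, 37.6)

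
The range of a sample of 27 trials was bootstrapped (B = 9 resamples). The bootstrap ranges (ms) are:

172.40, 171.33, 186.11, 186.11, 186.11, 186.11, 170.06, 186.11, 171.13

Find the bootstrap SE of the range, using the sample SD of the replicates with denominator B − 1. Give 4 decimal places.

SE* = 7.8644

Bootstrap SE is the standard deviation of the 9 replicate ranges.
Mean of replicates: (172.40 + 171.33 + 186.11 + 186.11 + 186.11 + 186.11 + 170.06 + 186.11 + 171.13) / 9 = 1615.47000 / 9 = 179.49667
Sum of squared deviations: (−7.09667)² + (−8.16667)² + (+6.61333)² + (+6.61333)² + (+6.61333)² + (+6.61333)² + (−9.43667)² + (+6.61333)² + (−8.36667)² = 494.78980
Variance = 494.78980 / 8 = 61.84873
SE* = √61.84873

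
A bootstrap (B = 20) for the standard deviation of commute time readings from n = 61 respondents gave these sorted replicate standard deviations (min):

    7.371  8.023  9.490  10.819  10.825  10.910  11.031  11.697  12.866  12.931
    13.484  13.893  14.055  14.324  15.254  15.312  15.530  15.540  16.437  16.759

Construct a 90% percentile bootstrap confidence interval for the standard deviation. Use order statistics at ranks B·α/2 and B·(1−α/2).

α = 0.10; lower rank = 20 × 0.050 = 1; upper rank = 20 × 0.950 = 19.
The 1st smallest replicate is 7.371; the 19th is 16.437.

(7.371, 16.437)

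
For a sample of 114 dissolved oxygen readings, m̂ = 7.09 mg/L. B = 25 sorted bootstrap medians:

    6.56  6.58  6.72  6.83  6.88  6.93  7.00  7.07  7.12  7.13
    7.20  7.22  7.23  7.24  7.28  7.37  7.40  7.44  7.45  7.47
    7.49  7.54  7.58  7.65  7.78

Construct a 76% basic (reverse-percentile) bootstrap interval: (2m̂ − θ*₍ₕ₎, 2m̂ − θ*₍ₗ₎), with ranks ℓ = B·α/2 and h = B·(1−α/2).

(6.64, 7.46)

Percentile endpoints at ranks 3 and 22: θ*₍3₎ = 6.72, θ*₍22₎ = 7.54.
Basic interval reflects these around m̂:
  lower = 2 × 7.09 − 7.54 = 6.64
  upper = 2 × 7.09 − 6.72 = 7.46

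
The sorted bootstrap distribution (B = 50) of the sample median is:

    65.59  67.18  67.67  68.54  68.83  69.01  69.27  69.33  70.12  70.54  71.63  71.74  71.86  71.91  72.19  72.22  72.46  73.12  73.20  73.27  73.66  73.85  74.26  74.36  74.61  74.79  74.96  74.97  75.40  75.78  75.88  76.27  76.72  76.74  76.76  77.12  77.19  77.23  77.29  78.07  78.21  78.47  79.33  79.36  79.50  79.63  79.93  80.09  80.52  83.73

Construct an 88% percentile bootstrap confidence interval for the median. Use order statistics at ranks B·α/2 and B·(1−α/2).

(67.67, 79.93)

α = 0.12; lower rank = 50 × 0.060 = 3; upper rank = 50 × 0.940 = 47.
The 3rd smallest replicate is 67.67; the 47th is 79.93.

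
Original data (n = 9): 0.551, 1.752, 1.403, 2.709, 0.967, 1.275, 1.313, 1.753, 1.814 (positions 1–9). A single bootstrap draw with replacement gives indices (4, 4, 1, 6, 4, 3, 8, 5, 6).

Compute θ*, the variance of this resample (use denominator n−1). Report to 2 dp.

Resample values: 2.709, 2.709, 0.551, 1.275, 2.709, 1.403, 1.753, 0.967, 1.275.
Mean = 1.7057; sum of squared deviations = 5.3637
s² = 5.3637 / 8 = 0.6705

θ* = 0.67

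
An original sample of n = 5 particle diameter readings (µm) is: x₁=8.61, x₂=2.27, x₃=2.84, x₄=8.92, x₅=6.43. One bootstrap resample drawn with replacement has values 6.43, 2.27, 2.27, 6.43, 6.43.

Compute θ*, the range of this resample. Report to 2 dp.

θ* = 4.16

Range = 6.43 − 2.27 = 4.16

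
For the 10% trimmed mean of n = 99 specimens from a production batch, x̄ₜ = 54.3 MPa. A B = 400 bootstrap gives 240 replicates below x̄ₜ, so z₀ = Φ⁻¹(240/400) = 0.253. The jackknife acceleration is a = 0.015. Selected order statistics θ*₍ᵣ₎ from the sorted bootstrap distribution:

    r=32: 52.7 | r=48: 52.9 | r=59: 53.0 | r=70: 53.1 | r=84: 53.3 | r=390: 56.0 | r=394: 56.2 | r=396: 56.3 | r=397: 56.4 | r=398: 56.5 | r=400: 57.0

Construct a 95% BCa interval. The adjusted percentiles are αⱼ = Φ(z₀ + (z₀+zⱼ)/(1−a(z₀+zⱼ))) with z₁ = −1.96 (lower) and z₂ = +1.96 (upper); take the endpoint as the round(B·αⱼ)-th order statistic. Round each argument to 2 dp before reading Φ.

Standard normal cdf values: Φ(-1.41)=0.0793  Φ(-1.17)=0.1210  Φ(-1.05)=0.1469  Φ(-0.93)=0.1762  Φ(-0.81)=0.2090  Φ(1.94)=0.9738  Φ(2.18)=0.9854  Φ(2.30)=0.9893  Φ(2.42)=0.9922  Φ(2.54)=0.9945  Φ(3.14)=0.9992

Lower: z₀ + z₁ = 0.253 + (-1.960) = -1.707; 1 − a(z₀+z₁) = 1 − (0.015)(-1.707) = 1.0256; argument = 0.253 + (-1.707)/1.0256 = -1.4114 → -1.41.
α₁ = Φ(-1.41) = 0.0793; rank = round(400 × 0.0793) = 32; θ*₍32₎ = 52.7.
Upper: z₀ + z₂ = 2.213; 1 − a(z₀+z₂) = 0.9668; argument = 2.5420 → 2.54; α₂ = 0.9945; rank = 398; θ*₍398₎ = 56.5.

(52.7, 56.5)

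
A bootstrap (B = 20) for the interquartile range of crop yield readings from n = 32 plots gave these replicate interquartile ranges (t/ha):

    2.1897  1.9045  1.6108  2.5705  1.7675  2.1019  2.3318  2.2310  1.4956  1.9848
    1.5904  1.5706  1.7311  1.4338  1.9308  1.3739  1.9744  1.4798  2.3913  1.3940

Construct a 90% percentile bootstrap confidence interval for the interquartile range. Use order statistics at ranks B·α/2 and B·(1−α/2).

(1.3739, 2.3913)

Sorted replicates: 1.3739, 1.3940, 1.4338, 1.4798, 1.4956, 1.5706, 1.5904, 1.6108, 1.7311, 1.7675, 1.9045, 1.9308, 1.9744, 1.9848, 2.1019, 2.1897, 2.2310, 2.3318, 2.3913, 2.5705
α = 0.10; lower rank = 20 × 0.050 = 1; upper rank = 20 × 0.950 = 19.
The 1st smallest replicate is 1.3739; the 19th is 2.3913.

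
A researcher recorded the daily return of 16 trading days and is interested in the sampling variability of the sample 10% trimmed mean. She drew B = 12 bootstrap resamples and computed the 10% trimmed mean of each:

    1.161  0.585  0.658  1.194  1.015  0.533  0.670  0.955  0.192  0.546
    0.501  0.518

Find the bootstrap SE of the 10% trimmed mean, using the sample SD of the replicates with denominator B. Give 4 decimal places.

Bootstrap SE is the standard deviation of the 12 replicate 10% trimmed means.
Mean of replicates: (1.161 + 0.585 + 0.658 + 1.194 + 1.015 + 0.533 + 0.670 + 0.955 + 0.192 + 0.546 + 0.501 + 0.518) / 12 = 8.52800 / 12 = 0.71067
Sum of squared deviations: (+0.45033)² + (−0.12567)² + (−0.05267)² + (+0.48333)² + (+0.30433)² + (−0.17767)² + (−0.04067)² + (+0.24433)² + (−0.51867)² + (−0.16467)² + (−0.20967)² + (−0.19267)² = 1.01772
Variance = 1.01772 / 12 = 0.08481
SE* = √0.08481

SE* = 0.2912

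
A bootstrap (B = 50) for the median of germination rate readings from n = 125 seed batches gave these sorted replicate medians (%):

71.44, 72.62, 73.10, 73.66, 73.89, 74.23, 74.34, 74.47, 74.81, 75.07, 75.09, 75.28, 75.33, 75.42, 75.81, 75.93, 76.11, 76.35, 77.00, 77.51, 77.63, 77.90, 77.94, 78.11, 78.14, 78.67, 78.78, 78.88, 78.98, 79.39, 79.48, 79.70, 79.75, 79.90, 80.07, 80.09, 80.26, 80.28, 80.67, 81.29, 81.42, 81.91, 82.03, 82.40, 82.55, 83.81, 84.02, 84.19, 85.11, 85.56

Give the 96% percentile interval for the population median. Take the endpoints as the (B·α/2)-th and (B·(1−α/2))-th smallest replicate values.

α = 0.04; lower rank = 50 × 0.020 = 1; upper rank = 50 × 0.980 = 49.
The 1st smallest replicate is 71.44; the 49th is 85.11.

(71.44, 85.11)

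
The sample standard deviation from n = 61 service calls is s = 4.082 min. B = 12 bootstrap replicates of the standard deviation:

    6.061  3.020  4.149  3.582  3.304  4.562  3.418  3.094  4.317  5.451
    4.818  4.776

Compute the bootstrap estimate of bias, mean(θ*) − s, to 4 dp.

mean(θ*) = (6.061 + 3.020 + 4.149 + 3.582 + 3.304 + 4.562 + 3.418 + 3.094 + 4.317 + 5.451 + 4.818 + 4.776) / 12 = 4.21267
bias = 4.21267 − 4.082

bias = +0.1307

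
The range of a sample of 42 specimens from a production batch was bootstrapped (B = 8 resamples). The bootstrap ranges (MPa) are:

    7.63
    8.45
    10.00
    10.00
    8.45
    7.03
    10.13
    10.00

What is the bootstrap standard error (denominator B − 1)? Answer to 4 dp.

Bootstrap SE is the standard deviation of the 8 replicate ranges.
Mean of replicates: (7.63 + 8.45 + 10.00 + 10.00 + 8.45 + 7.03 + 10.13 + 10.00) / 8 = 71.69000 / 8 = 8.96125
Sum of squared deviations: (−1.33125)² + (−0.51125)² + (+1.03875)² + (+1.03875)² + (−0.51125)² + (−1.93125)² + (+1.16875)² + (+1.03875)² = 10.62769
Variance = 10.62769 / 7 = 1.51824
SE* = √1.51824

SE* = 1.2322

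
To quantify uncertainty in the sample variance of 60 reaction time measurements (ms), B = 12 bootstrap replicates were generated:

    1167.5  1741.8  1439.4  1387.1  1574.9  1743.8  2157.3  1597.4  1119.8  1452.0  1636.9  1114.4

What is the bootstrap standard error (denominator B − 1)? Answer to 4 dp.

Bootstrap SE is the standard deviation of the 12 replicate variances.
Mean of replicates: (1167.5 + 1741.8 + 1439.4 + 1387.1 + 1574.9 + 1743.8 + 2157.3 + 1597.4 + 1119.8 + 1452.0 + 1636.9 + 1114.4) / 12 = 18132.30000 / 12 = 1511.02500
Sum of squared deviations: (−343.52500)² + (+230.77500)² + (−71.62500)² + (−123.92500)² + (+63.87500)² + (+232.77500)² + (+646.27500)² + (+86.37500)² + (−391.22500)² + (−59.02500)² + (+125.87500)² + (−396.62500)² = 1004847.16250
Variance = 1004847.16250 / 11 = 91349.74205
SE* = √91349.74205

SE* = 302.2412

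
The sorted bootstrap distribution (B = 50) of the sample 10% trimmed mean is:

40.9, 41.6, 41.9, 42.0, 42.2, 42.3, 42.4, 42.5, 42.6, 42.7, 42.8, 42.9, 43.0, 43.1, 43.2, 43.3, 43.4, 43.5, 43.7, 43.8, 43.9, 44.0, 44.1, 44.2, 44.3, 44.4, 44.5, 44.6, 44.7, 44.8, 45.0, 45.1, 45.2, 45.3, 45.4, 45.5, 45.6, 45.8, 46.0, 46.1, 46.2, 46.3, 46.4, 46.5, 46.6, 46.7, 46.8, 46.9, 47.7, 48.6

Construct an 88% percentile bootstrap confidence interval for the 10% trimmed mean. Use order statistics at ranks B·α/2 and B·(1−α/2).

(41.9, 46.8)

α = 0.12; lower rank = 50 × 0.060 = 3; upper rank = 50 × 0.940 = 47.
The 3rd smallest replicate is 41.9; the 47th is 46.8.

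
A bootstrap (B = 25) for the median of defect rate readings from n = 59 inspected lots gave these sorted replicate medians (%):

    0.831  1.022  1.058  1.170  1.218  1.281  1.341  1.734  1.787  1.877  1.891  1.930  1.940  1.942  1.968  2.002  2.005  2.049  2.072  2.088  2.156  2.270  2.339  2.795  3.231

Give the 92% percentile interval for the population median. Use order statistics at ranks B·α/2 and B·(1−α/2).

α = 0.08; lower rank = 25 × 0.040 = 1; upper rank = 25 × 0.960 = 24.
The 1st smallest replicate is 0.831; the 24th is 2.795.

(0.831, 2.795)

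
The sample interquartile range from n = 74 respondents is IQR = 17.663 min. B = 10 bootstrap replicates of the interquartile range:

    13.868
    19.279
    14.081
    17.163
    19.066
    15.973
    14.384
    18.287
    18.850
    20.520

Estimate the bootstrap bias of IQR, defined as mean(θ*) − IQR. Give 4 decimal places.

mean(θ*) = (13.868 + 19.279 + 14.081 + 17.163 + 19.066 + 15.973 + 14.384 + 18.287 + 18.850 + 20.520) / 10 = 17.14710
bias = 17.14710 − 17.663

bias = −0.5159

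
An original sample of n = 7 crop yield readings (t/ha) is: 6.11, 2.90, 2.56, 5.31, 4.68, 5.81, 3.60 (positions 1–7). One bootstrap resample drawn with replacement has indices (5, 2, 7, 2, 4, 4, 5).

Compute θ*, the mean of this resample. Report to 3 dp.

θ* = 4.197

Resample values: 4.68, 2.90, 3.60, 2.90, 5.31, 5.31, 4.68.
Mean = (4.68 + 2.90 + 3.60 + 2.90 + 5.31 + 5.31 + 4.68) / 7 = 29.380 / 7 = 4.197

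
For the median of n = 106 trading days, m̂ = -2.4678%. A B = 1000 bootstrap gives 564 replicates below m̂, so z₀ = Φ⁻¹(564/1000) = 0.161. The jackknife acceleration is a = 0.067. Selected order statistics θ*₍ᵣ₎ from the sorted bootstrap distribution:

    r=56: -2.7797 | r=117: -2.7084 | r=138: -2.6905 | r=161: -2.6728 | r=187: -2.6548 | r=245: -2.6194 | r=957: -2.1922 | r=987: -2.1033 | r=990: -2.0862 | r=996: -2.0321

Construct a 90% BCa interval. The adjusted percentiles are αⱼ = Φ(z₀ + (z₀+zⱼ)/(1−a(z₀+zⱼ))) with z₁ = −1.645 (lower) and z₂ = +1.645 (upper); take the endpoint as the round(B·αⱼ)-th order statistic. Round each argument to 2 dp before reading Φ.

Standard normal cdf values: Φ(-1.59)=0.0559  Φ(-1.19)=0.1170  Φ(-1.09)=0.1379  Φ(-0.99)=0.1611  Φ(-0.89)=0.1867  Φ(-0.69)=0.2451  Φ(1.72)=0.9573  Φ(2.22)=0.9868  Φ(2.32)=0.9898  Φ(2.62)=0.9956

Lower: z₀ + z₁ = 0.161 + (-1.645) = -1.484; 1 − a(z₀+z₁) = 1 − (0.067)(-1.484) = 1.0994; argument = 0.161 + (-1.484)/1.0994 = -1.1888 → -1.19.
α₁ = Φ(-1.19) = 0.1170; rank = round(1000 × 0.1170) = 117; θ*₍117₎ = -2.7084.
Upper: z₀ + z₂ = 1.806; 1 − a(z₀+z₂) = 0.8790; argument = 2.2156 → 2.22; α₂ = 0.9868; rank = 987; θ*₍987₎ = -2.1033.

(-2.7084, -2.1033)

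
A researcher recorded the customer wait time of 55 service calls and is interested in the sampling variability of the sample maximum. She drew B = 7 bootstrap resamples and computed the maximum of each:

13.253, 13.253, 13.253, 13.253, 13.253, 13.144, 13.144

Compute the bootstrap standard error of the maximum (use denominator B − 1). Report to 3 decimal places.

SE* = 0.053

Bootstrap SE is the standard deviation of the 7 replicate maximums.
Mean of replicates: (13.253 + 13.253 + 13.253 + 13.253 + 13.253 + 13.144 + 13.144) / 7 = 92.5530 / 7 = 13.2219
Sum of squared deviations: (+0.0311)² + (+0.0311)² + (+0.0311)² + (+0.0311)² + (+0.0311)² + (−0.0779)² + (−0.0779)² = 0.0170
Variance = 0.0170 / 6 = 0.0028
SE* = √0.0028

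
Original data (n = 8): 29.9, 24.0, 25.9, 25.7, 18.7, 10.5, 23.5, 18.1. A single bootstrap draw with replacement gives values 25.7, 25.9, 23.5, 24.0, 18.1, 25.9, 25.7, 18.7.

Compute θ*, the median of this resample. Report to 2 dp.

θ* = 24.85

Sorted: 18.1, 18.7, 23.5, 24.0, 25.7, 25.7, 25.9, 25.9
Median = average of the two middle values = 24.85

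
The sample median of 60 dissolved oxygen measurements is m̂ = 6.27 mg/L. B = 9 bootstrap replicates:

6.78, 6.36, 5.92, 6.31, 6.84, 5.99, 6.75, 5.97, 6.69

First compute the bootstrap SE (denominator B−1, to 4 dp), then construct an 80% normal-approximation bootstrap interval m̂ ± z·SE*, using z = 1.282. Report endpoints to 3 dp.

Mean of replicates = 6.4011; sum of squared deviations = 1.1377; SE* = √(1.1377/8) = 0.3771
Margin = 1.282 × 0.3771 = 0.4834
Interval: 6.27 ± 0.4834

(5.787, 6.753)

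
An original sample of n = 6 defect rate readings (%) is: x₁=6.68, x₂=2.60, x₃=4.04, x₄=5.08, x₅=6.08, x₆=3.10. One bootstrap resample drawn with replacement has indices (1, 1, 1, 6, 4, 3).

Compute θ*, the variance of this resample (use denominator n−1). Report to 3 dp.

θ* = 2.431

Resample values: 6.68, 6.68, 6.68, 3.10, 5.08, 4.04.
Mean = 5.3767; sum of squared deviations = 12.1539
s² = 12.1539 / 5 = 2.4308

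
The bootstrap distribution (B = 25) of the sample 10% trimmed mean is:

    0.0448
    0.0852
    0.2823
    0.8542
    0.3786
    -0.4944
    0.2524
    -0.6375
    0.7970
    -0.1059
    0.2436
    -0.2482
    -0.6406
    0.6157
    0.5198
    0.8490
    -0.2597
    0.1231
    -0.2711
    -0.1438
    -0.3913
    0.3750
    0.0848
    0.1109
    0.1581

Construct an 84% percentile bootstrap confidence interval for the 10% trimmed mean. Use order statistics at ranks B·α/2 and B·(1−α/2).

Sorted replicates: -0.6406, -0.6375, -0.4944, -0.3913, -0.2711, -0.2597, -0.2482, -0.1438, -0.1059, 0.0448, 0.0848, 0.0852, 0.1109, 0.1231, 0.1581, 0.2436, 0.2524, 0.2823, 0.3750, 0.3786, 0.5198, 0.6157, 0.7970, 0.8490, 0.8542
α = 0.16; lower rank = 25 × 0.080 = 2; upper rank = 25 × 0.920 = 23.
The 2nd smallest replicate is -0.6375; the 23rd is 0.7970.

(-0.6375, 0.7970)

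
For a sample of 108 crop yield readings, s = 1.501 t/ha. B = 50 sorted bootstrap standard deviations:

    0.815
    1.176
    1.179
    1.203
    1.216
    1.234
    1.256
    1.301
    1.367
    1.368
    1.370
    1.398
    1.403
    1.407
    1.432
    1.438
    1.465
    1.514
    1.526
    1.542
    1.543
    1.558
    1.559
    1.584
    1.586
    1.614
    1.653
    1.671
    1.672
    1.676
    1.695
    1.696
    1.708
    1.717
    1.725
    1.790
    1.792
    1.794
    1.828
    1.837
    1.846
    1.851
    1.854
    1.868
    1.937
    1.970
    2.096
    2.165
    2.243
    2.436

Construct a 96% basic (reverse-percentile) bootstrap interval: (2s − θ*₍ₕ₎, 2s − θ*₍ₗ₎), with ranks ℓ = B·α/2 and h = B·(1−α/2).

(0.759, 2.187)

Percentile endpoints at ranks 1 and 49: θ*₍1₎ = 0.815, θ*₍49₎ = 2.243.
Basic interval reflects these around s:
  lower = 2 × 1.501 − 2.243 = 0.759
  upper = 2 × 1.501 − 0.815 = 2.187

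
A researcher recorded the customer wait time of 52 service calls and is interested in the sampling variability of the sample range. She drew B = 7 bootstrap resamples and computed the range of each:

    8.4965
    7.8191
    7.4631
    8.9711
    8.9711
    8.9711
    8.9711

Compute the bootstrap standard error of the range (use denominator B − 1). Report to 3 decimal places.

Bootstrap SE is the standard deviation of the 7 replicate ranges.
Mean of replicates: (8.4965 + 7.8191 + 7.4631 + 8.9711 + 8.9711 + 8.9711 + 8.9711) / 7 = 59.66310 / 7 = 8.52330
Sum of squared deviations: (−0.02680)² + (−0.70420)² + (−1.06020)² + (+0.44780)² + (+0.44780)² + (+0.44780)² + (+0.44780)² = 2.42274
Variance = 2.42274 / 6 = 0.40379
SE* = √0.40379

SE* = 0.635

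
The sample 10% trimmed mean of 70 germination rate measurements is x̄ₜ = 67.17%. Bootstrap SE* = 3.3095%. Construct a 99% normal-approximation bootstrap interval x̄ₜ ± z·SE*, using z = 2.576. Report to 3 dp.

Margin = 2.576 × 3.3095 = 8.5253
Interval: 67.17 ± 8.5253

(58.645, 75.695)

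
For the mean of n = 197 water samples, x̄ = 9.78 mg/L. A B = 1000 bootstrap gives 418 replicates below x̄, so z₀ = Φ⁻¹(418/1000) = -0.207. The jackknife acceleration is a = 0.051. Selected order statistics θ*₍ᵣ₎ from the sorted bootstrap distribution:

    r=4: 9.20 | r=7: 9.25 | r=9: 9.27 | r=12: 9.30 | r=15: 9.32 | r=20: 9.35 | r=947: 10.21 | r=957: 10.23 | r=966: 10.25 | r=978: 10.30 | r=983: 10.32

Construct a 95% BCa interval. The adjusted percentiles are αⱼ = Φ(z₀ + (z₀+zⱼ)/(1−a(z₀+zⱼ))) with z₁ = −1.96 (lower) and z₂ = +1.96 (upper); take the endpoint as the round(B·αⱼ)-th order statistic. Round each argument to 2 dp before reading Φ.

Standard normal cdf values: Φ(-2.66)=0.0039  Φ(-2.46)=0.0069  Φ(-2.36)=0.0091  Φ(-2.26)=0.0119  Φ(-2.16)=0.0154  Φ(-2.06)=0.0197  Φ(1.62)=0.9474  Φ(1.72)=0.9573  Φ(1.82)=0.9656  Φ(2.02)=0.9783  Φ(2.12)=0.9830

Lower: z₀ + z₁ = -0.207 + (-1.960) = -2.167; 1 − a(z₀+z₁) = 1 − (0.051)(-2.167) = 1.1105; argument = -0.207 + (-2.167)/1.1105 = -2.1583 → -2.16.
α₁ = Φ(-2.16) = 0.0154; rank = round(1000 × 0.0154) = 15; θ*₍15₎ = 9.32.
Upper: z₀ + z₂ = 1.753; 1 − a(z₀+z₂) = 0.9106; argument = 1.7181 → 1.72; α₂ = 0.9573; rank = 957; θ*₍957₎ = 10.23.

(9.32, 10.23)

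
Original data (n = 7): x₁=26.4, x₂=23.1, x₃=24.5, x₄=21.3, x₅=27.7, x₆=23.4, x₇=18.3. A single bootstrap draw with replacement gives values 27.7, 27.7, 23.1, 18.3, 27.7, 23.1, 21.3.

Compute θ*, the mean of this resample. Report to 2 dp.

θ* = 24.13

Mean = (27.7 + 27.7 + 23.1 + 18.3 + 27.7 + 23.1 + 21.3) / 7 = 168.90 / 7 = 24.13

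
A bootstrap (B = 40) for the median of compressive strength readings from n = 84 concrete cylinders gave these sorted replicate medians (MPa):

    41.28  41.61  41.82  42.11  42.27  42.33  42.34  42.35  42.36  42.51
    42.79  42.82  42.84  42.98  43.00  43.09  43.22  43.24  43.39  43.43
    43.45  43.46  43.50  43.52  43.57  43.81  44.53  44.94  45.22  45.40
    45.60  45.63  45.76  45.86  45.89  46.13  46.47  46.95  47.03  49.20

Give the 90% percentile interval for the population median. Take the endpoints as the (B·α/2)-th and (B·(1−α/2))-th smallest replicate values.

α = 0.10; lower rank = 40 × 0.050 = 2; upper rank = 40 × 0.950 = 38.
The 2nd smallest replicate is 41.61; the 38th is 46.95.

(41.61, 46.95)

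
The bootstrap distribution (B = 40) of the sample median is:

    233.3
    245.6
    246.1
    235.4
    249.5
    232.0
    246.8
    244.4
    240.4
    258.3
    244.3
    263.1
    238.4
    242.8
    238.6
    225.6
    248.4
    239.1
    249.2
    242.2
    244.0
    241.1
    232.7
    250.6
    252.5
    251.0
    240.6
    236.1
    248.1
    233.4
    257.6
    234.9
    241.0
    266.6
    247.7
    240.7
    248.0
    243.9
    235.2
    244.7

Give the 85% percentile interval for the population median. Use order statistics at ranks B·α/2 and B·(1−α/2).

(232.7, 257.6)

Sorted replicates: 225.6, 232.0, 232.7, 233.3, 233.4, 234.9, 235.2, 235.4, 236.1, 238.4, 238.6, 239.1, 240.4, 240.6, 240.7, 241.0, 241.1, 242.2, 242.8, 243.9, 244.0, 244.3, 244.4, 244.7, 245.6, 246.1, 246.8, 247.7, 248.0, 248.1, 248.4, 249.2, 249.5, 250.6, 251.0, 252.5, 257.6, 258.3, 263.1, 266.6
α = 0.15; lower rank = 40 × 0.075 = 3; upper rank = 40 × 0.925 = 37.
The 3rd smallest replicate is 232.7; the 37th is 257.6.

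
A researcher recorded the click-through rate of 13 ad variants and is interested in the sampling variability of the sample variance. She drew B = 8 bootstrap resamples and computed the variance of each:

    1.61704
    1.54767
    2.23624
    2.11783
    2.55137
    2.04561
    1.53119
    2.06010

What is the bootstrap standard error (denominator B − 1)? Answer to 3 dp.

SE* = 0.366

Bootstrap SE is the standard deviation of the 8 replicate variances.
Mean of replicates: (1.61704 + 1.54767 + 2.23624 + 2.11783 + 2.55137 + 2.04561 + 1.53119 + 2.06010) / 8 = 15.707050 / 8 = 1.963381
Sum of squared deviations: (−0.346341)² + (−0.415711)² + (+0.272859)² + (+0.154449)² + (+0.587989)² + (+0.082229)² + (−0.432191)² + (+0.096719)² = 0.939711
Variance = 0.939711 / 7 = 0.134244
SE* = √0.134244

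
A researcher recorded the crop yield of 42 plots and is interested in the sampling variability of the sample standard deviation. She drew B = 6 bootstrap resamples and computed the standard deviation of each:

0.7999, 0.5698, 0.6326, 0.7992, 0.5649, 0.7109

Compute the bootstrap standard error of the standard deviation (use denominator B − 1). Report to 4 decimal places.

Bootstrap SE is the standard deviation of the 6 replicate standard deviations.
Mean of replicates: (0.7999 + 0.5698 + 0.6326 + 0.7992 + 0.5649 + 0.7109) / 6 = 4.077300 / 6 = 0.679550
Sum of squared deviations: (+0.120350)² + (−0.109750)² + (−0.046950)² + (+0.119650)² + (−0.114650)² + (+0.031350)² = 0.057177
Variance = 0.057177 / 5 = 0.011435
SE* = √0.011435

SE* = 0.1069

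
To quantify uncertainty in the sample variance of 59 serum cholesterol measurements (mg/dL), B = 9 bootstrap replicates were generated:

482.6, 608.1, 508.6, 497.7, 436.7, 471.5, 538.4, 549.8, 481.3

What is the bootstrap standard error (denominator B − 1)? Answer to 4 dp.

SE* = 50.7088

Bootstrap SE is the standard deviation of the 9 replicate variances.
Mean of replicates: (482.6 + 608.1 + 508.6 + 497.7 + 436.7 + 471.5 + 538.4 + 549.8 + 481.3) / 9 = 4574.70000 / 9 = 508.30000
Sum of squared deviations: (−25.70000)² + (+99.80000)² + (+0.30000)² + (−10.60000)² + (−71.60000)² + (−36.80000)² + (+30.10000)² + (+41.50000)² + (−27.00000)² = 20571.04000
Variance = 20571.04000 / 8 = 2571.38000
SE* = √2571.38000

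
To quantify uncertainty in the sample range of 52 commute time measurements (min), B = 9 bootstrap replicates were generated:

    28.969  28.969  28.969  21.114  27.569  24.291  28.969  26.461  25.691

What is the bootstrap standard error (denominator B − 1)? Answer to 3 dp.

SE* = 2.724

Bootstrap SE is the standard deviation of the 9 replicate ranges.
Mean of replicates: (28.969 + 28.969 + 28.969 + 21.114 + 27.569 + 24.291 + 28.969 + 26.461 + 25.691) / 9 = 241.0020 / 9 = 26.7780
Sum of squared deviations: (+2.1910)² + (+2.1910)² + (+2.1910)² + (−5.6640)² + (+0.7910)² + (−2.4870)² + (+2.1910)² + (−0.3170)² + (−1.0870)² = 59.3757
Variance = 59.3757 / 8 = 7.4220
SE* = √7.4220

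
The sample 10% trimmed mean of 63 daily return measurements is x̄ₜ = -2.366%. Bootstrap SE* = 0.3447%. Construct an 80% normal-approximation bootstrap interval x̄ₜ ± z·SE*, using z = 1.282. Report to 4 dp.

Margin = 1.282 × 0.3447 = 0.44191
Interval: -2.366 ± 0.44191

(-2.8079, -1.9241)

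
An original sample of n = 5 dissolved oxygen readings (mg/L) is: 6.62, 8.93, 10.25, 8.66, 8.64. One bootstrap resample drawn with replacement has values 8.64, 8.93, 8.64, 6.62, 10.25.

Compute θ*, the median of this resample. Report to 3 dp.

Sorted: 6.62, 8.64, 8.64, 8.93, 10.25
Median = middle value = 8.640

θ* = 8.640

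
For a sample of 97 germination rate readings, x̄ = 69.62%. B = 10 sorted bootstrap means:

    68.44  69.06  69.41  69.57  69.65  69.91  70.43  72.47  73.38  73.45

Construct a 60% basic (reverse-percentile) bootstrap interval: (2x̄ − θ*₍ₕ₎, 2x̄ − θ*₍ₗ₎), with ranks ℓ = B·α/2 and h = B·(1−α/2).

(66.77, 70.18)

Percentile endpoints at ranks 2 and 8: θ*₍2₎ = 69.06, θ*₍8₎ = 72.47.
Basic interval reflects these around x̄:
  lower = 2 × 69.62 − 72.47 = 66.77
  upper = 2 × 69.62 − 69.06 = 70.18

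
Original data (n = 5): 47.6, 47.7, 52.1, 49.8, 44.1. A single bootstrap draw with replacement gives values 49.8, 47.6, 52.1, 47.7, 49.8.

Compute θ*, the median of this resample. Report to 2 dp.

θ* = 49.80

Sorted: 47.6, 47.7, 49.8, 49.8, 52.1
Median = middle value = 49.80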